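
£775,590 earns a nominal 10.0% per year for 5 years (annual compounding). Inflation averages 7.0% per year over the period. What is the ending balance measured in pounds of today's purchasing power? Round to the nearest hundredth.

Nominal value at maturity: £775,590 × (1 + 10.0%)^5 ≈ £1,249,095.45.
Price-level factor over 5 years: (1 + 7.0%)^5 = 1.4025517307.
Dividing the nominal maturity value by the price-level factor gives the value in today's money.

£890,587.79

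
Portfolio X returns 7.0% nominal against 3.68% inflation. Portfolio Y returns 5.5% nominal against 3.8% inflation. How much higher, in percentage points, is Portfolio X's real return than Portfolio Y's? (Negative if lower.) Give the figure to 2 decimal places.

Portfolio X real return: 1.070/1.0368 − 1 = 3.202%.
Portfolio Y real return: 1.055/1.038 − 1 = 1.638%.
Difference: 3.202 − 1.638 = 1.564 pp.

1.56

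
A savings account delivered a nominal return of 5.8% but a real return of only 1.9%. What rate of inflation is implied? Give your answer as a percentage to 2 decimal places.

3.83%

From (1+r_nom) = (1+r_real)(1+π), we get 1+π = (1 + 5.8%)/(1 + 1.9%) = 1.058/1.019 ≈ 1.03827.
So π ≈ 3.8273%.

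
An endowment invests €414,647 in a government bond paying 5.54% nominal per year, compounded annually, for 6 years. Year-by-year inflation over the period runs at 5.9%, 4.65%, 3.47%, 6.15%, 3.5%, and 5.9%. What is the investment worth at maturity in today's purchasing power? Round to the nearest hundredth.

Nominal value at maturity: €414,647 × (1 + 5.54%)^6 ≈ €573,034.89.
Price-level factor over 6 years: 1.059 × 1.0465 × 1.0347 × 1.0615 × 1.035 × 1.059 ≈ 1.3341539620.
Dividing the nominal maturity value by the price-level factor gives the value in today's money.

€429,511.82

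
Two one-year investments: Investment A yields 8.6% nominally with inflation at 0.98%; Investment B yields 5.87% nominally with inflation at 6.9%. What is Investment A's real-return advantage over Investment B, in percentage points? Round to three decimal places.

Investment A real return: 1.086/1.0098 − 1 = 7.5460%.
Investment B real return: 1.0587/1.069 − 1 = -0.9635%.
Difference: 7.5460 − (-0.9635) = 8.5095 pp.

8.510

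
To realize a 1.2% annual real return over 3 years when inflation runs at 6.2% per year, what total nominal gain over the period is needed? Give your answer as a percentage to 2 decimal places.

24.14%

Required annual nominal rate: (1+1.2%)(1+6.2%) − 1 = 7.4744%.
Cumulative over 3 years: (1 + 0.074744)^3 − 1 ≈ 0.24141.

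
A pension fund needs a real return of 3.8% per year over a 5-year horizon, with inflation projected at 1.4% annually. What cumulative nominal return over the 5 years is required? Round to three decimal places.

29.174%

Required annual nominal rate: (1+3.8%)(1+1.4%) − 1 = 5.2532%.
Cumulative over 5 years: (1 + 0.052532)^5 − 1 ≈ 0.29174.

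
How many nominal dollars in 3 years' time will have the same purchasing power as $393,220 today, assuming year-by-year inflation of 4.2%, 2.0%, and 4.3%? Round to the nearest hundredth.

$435,900.93

Cumulative price-level factor: 1.042 × 1.020 × 1.043 = 1.10854212.
The nominal amount required is $393,220 scaled up by that factor.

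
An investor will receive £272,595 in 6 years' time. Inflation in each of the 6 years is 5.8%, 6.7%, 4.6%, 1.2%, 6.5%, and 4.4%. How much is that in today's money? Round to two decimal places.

£205,166.05

Price-level factor over 6 years: 1.058 × 1.067 × 1.046 × 1.012 × 1.065 × 1.044 ≈ 1.3286555029.
Purchasing power today: £272,595 divided by that factor.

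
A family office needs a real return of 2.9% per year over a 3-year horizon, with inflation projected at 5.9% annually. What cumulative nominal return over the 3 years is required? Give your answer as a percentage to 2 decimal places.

29.40%

Required annual nominal rate: (1+2.9%)(1+5.9%) − 1 = 8.9711%.
Cumulative over 3 years: (1 + 0.089711)^3 − 1 ≈ 0.29400.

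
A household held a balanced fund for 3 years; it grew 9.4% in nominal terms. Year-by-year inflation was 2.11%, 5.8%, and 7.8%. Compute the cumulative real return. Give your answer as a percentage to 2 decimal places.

-6.06%

Cumulative inflation factor: 1.0211 × 1.058 × 1.078 ≈ 1.16459.
Nominal growth factor: 1.09400. Real growth factor = 1.09400 / 1.16459 ≈ 0.93939.
Total real return ≈ -6.0613%.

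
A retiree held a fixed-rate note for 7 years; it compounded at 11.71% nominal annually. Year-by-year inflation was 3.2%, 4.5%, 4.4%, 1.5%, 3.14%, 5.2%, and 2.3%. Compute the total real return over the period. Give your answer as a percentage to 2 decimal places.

71.14%

Cumulative inflation factor: 1.032 × 1.045 × 1.044 × 1.015 × 1.0314 × 1.052 × 1.023 ≈ 1.26847.
Nominal growth factor: 2.17092. Real growth factor = 2.17092 / 1.26847 ≈ 1.71145.
Total real return ≈ 71.1447%.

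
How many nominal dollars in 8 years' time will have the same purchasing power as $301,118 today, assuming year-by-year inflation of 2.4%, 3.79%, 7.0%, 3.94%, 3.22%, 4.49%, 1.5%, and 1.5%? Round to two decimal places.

$395,484.39

Cumulative price-level factor: 1.024 × 1.0379 × 1.070 × 1.0394 × 1.0322 × 1.0449 × 1.015 × 1.015 ≈ 1.3133867396.
The nominal amount required is $301,118 scaled up by that factor.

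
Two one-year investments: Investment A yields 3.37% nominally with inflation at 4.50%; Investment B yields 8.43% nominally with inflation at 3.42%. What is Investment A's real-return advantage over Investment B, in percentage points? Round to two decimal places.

-5.93

Investment A real return: 1.0337/1.0450 − 1 = -1.081%.
Investment B real return: 1.0843/1.0342 − 1 = 4.844%.
Difference: -1.081 − 4.844 = -5.925 pp.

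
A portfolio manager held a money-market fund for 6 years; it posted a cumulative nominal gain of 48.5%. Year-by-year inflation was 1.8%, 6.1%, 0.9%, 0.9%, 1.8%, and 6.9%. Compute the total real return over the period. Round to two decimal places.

Cumulative inflation factor: 1.018 × 1.061 × 1.009 × 1.009 × 1.018 × 1.069 ≈ 1.19666.
Nominal growth factor: 1.48500. Real growth factor = 1.48500 / 1.19666 ≈ 1.24095.
Total real return ≈ 24.0953%.

24.10%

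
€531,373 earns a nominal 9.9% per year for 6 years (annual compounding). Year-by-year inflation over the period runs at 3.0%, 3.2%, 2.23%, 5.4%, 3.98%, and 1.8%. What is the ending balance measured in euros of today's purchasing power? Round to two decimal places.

Nominal value at maturity: €531,373 × (1 + 9.9%)^6 ≈ €936,236.65.
Price-level factor over 6 years: 1.030 × 1.032 × 1.0223 × 1.054 × 1.0398 × 1.018 ≈ 1.2123652641.
Dividing the nominal maturity value by the price-level factor gives the value in today's money.

€772,239.75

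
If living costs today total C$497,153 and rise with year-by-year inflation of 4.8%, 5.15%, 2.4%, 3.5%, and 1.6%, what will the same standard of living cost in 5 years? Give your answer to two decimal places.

Cumulative price-level factor: 1.048 × 1.0515 × 1.024 × 1.035 × 1.016 ≈ 1.1866006286.
Multiplying C$497,153 by the price-level factor gives the future nominal sum.

C$589,922.06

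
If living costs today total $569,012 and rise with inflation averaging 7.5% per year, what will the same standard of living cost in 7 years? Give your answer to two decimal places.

Cumulative price-level factor: (1+7.5%)^7 ≈ 1.6590491401.
The nominal amount required is $569,012 scaled up by that factor.

$944,018.87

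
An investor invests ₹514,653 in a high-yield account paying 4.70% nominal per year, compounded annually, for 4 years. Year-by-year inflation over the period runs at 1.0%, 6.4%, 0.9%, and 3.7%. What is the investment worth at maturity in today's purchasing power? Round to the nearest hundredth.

Nominal value at maturity: ₹514,653 × (1 + 4.70%)^4 ≈ ₹618,445.22.
Price-level factor over 4 years: 1.010 × 1.064 × 1.009 × 1.037 ≈ 1.1244312951.
Dividing the nominal maturity value by the price-level factor gives the value in today's money.

₹550,007.12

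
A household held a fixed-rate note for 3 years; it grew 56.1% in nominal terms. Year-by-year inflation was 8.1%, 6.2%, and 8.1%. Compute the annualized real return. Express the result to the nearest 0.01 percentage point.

Cumulative inflation factor: 1.081 × 1.062 × 1.081 ≈ 1.24101.
Nominal growth factor: 1.56100. Real growth factor = 1.56100 / 1.24101 ≈ 1.25784.
Annualized: 1.25784^(1/3) − 1 ≈ 0.07947.

7.95%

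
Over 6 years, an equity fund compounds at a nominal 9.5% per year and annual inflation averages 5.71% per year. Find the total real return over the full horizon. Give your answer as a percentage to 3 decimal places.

23.535%

The annual real rate is (1+9.5%)/(1+5.71%) − 1 = 3.5853%.
Compounded over 6 years: (1 + 0.035853)^6 − 1 ≈ 0.23535.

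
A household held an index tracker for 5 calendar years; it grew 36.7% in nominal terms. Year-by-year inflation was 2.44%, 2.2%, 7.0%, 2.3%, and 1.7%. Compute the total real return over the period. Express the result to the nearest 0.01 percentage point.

Cumulative inflation factor: 1.0244 × 1.022 × 1.070 × 1.023 × 1.017 ≈ 1.16547.
Nominal growth factor: 1.36700. Real growth factor = 1.36700 / 1.16547 ≈ 1.17292.
Total real return ≈ 17.2918%.

17.29%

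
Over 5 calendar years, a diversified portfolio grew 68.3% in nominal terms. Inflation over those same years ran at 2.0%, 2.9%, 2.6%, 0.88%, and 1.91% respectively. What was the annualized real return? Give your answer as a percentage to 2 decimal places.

Cumulative inflation factor: 1.020 × 1.029 × 1.026 × 1.0088 × 1.0191 ≈ 1.10709.
Nominal growth factor: 1.68300. Real growth factor = 1.68300 / 1.10709 ≈ 1.52020.
Annualized: 1.52020^(1/5) − 1 ≈ 0.08738.

8.74%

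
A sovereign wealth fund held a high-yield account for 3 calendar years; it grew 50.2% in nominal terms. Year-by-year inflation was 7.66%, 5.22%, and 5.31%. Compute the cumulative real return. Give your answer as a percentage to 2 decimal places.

Cumulative inflation factor: 1.0766 × 1.0522 × 1.0531 ≈ 1.19295.
Nominal growth factor: 1.50200. Real growth factor = 1.50200 / 1.19295 ≈ 1.25906.
Total real return ≈ 25.9064%.

25.91%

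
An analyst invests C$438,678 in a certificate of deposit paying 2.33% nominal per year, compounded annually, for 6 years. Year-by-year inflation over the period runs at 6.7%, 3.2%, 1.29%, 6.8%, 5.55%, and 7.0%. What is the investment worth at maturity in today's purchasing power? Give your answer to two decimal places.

C$374,403.37

Nominal value at maturity: C$438,678 × (1 + 2.33%)^6 ≈ C$503,690.43.
Price-level factor over 6 years: 1.067 × 1.032 × 1.0129 × 1.068 × 1.0555 × 1.070 ≈ 1.3453149113.
The maturity value deflated by that factor is the answer in today's purchasing power.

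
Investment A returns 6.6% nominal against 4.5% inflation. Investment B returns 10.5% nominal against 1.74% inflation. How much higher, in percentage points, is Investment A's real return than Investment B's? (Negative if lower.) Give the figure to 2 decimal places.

-6.60

Investment A real return: 1.066/1.045 − 1 = 2.010%.
Investment B real return: 1.105/1.0174 − 1 = 8.610%.
Difference: 2.010 − 8.610 = -6.600 pp.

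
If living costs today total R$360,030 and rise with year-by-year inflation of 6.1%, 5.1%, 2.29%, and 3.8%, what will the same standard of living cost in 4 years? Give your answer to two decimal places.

Cumulative price-level factor: 1.061 × 1.051 × 1.0229 × 1.038 ≈ 1.1839916295.
The nominal amount required is R$360,030 scaled up by that factor.

R$426,272.51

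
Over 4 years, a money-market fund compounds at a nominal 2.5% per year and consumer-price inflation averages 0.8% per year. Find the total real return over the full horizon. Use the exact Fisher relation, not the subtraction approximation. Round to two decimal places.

6.92%

The annual real rate is (1+2.5%)/(1+0.8%) − 1 = 1.6865%.
Compounded over 4 years: (1 + 0.016865)^4 − 1 ≈ 0.06919.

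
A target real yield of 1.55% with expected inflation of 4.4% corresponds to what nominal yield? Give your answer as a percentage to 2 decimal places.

6.02%

By the Fisher equation, 1 + r_nom = (1 + 1.55%)(1 + 4.4%) = 1.0155 × 1.044 = 1.060182.
So r_nom = 6.0182%.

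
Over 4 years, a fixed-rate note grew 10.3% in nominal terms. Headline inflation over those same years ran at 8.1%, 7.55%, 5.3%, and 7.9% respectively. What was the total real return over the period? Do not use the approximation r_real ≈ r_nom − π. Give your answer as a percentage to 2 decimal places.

Cumulative inflation factor: 1.081 × 1.0755 × 1.053 × 1.079 ≈ 1.32095.
Nominal growth factor: 1.10300. Real growth factor = 1.10300 / 1.32095 ≈ 0.83501.
Total real return ≈ -16.4994%.

-16.50%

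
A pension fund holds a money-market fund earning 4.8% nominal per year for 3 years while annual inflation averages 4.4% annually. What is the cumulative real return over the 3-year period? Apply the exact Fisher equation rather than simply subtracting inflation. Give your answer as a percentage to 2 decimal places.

1.15%

The annual real rate is (1+4.8%)/(1+4.4%) − 1 = 0.3831%.
Compounded over 3 years: (1 + 0.003831)^3 − 1 ≈ 0.01154.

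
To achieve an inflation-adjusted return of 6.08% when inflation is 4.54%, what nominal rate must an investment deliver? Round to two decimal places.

By the Fisher equation, 1 + r_nom = (1 + 6.08%)(1 + 4.54%) = 1.0608 × 1.0454 = 1.10896032.
So r_nom = 10.896032%.

10.90%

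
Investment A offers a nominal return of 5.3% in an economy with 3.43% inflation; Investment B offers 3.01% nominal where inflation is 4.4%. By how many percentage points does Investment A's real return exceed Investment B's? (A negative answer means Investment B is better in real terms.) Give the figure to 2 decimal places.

Investment A real return: 1.053/1.0343 − 1 = 1.808%.
Investment B real return: 1.0301/1.044 − 1 = -1.331%.
Difference: 1.808 − (-1.331) = 3.139 pp.

3.14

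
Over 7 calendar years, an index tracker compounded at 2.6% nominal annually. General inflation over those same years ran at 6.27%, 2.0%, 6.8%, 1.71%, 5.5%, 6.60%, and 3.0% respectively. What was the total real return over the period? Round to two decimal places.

Cumulative inflation factor: 1.0627 × 1.020 × 1.068 × 1.0171 × 1.055 × 1.0660 × 1.030 ≈ 1.36393.
Nominal growth factor: 1.19683. Real growth factor = 1.19683 / 1.36393 ≈ 0.87748.
Total real return ≈ -12.2517%.

-12.25%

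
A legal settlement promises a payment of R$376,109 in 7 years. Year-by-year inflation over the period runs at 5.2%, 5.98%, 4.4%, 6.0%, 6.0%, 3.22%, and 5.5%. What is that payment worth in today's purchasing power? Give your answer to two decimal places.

R$264,086.09

Price-level factor over 7 years: 1.052 × 1.0598 × 1.044 × 1.060 × 1.060 × 1.0322 × 1.055 ≈ 1.4241908740.
Purchasing power today: R$376,109 divided by that factor.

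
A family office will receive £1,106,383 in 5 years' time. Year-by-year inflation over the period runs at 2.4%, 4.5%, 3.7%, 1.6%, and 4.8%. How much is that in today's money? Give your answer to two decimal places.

Price-level factor over 5 years: 1.024 × 1.045 × 1.037 × 1.016 × 1.048 ≈ 1.1815442583.
Purchasing power today: £1,106,383 divided by that factor.

£936,387.27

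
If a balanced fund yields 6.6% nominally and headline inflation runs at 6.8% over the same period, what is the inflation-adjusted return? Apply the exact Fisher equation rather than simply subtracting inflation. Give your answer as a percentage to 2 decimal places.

Real return via the Fisher equation: (1 + 6.6%)/(1 + 6.8%) − 1 = 1.066/1.068 − 1 ≈ -0.00187.

-0.19%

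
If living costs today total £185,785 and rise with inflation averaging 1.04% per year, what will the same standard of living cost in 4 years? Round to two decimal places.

Cumulative price-level factor: (1+1.04%)^4 ≈ 1.0422534712.
The nominal amount required is £185,785 scaled up by that factor.

£193,635.06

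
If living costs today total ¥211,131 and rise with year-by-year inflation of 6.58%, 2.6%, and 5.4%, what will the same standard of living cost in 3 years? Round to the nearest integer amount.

Cumulative price-level factor: 1.0658 × 1.026 × 1.054 = 1.1525603832.
Multiplying ¥211,131 by the price-level factor gives the future nominal sum.

¥243,341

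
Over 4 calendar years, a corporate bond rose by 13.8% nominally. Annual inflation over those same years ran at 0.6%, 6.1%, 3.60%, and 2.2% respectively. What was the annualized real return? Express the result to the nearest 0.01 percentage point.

0.17%

Cumulative inflation factor: 1.006 × 1.061 × 1.0360 × 1.022 ≈ 1.13012.
Nominal growth factor: 1.13800. Real growth factor = 1.13800 / 1.13012 ≈ 1.00697.
Annualized: 1.00697^(1/4) − 1 ≈ 0.00174.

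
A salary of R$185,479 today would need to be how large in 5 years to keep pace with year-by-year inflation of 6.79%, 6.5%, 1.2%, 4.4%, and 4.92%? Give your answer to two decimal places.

R$233,837.54

Cumulative price-level factor: 1.0679 × 1.065 × 1.012 × 1.044 × 1.0492 ≈ 1.2607224526.
Multiplying R$185,479 by the price-level factor gives the future nominal sum.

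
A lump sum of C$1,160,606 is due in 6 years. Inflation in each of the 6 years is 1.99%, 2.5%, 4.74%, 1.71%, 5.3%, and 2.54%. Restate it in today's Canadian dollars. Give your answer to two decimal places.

C$965,173.63

Price-level factor over 6 years: 1.0199 × 1.025 × 1.0474 × 1.0171 × 1.053 × 1.0254 ≈ 1.2024841631.
Purchasing power today: C$1,160,606 divided by that factor.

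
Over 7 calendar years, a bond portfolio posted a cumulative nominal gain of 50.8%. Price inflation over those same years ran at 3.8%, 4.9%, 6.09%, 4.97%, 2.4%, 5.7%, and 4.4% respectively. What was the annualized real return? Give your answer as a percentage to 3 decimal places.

1.378%

Cumulative inflation factor: 1.038 × 1.049 × 1.0609 × 1.0497 × 1.024 × 1.057 × 1.044 ≈ 1.37021.
Nominal growth factor: 1.50800. Real growth factor = 1.50800 / 1.37021 ≈ 1.10056.
Annualized: 1.10056^(1/7) − 1 ≈ 0.01378.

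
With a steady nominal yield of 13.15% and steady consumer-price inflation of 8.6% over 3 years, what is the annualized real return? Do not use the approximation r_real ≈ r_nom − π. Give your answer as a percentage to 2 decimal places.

4.19%

With constant rates the annual real return is the same each year: (1+13.15%)/(1+8.6%) − 1 = 0.04190.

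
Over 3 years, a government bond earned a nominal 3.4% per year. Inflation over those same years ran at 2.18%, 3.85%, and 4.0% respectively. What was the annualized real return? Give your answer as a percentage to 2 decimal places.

Cumulative inflation factor: 1.0218 × 1.0385 × 1.040 ≈ 1.10358.
Nominal growth factor: 1.10551. Real growth factor = 1.10551 / 1.10358 ≈ 1.00174.
Annualized: 1.00174^(1/3) − 1 ≈ 0.00058.

0.06%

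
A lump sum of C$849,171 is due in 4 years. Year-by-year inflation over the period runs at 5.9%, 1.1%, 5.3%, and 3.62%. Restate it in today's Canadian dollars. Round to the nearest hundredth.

Price-level factor over 4 years: 1.059 × 1.011 × 1.053 × 1.0362 ≈ 1.1682050380.
Purchasing power today: C$849,171 divided by that factor.

C$726,902.36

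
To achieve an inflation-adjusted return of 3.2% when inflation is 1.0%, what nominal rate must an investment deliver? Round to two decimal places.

By the Fisher equation, 1 + r_nom = (1 + 3.2%)(1 + 1.0%) = 1.032 × 1.010 = 1.04232.
So r_nom = 4.232%.

4.23%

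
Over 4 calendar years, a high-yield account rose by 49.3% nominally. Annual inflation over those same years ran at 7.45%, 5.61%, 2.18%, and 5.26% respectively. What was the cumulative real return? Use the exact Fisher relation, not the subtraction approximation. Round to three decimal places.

22.326%

Cumulative inflation factor: 1.0745 × 1.0561 × 1.0218 × 1.0526 ≈ 1.22051.
Nominal growth factor: 1.49300. Real growth factor = 1.49300 / 1.22051 ≈ 1.22326.
Total real return ≈ 22.3261%.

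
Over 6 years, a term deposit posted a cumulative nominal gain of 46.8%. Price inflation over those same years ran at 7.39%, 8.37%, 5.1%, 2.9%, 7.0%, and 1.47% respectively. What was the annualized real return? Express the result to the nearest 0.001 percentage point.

Cumulative inflation factor: 1.0739 × 1.0837 × 1.051 × 1.029 × 1.070 × 1.0147 ≈ 1.36651.
Nominal growth factor: 1.46800. Real growth factor = 1.46800 / 1.36651 ≈ 1.07427.
Annualized: 1.07427^(1/6) − 1 ≈ 0.01201.

1.201%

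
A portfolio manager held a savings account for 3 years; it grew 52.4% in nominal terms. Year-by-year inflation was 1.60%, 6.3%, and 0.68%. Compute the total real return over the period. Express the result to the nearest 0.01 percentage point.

40.16%

Cumulative inflation factor: 1.0160 × 1.063 × 1.0068 ≈ 1.08735.
Nominal growth factor: 1.52400. Real growth factor = 1.52400 / 1.08735 ≈ 1.40157.
Total real return ≈ 40.1570%.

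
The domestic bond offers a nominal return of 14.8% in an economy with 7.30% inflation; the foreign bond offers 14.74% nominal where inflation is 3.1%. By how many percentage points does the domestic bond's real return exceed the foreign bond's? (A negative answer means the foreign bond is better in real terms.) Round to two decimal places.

-4.30

The domestic bond real return: 1.148/1.0730 − 1 = 6.990%.
The foreign bond real return: 1.1474/1.031 − 1 = 11.290%.
Difference: 6.990 − 11.290 = -4.300 pp.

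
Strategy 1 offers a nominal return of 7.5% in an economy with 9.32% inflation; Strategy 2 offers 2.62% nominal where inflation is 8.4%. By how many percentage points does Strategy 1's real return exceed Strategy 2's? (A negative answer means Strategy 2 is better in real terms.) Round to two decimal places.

3.67

Strategy 1 real return: 1.075/1.0932 − 1 = -1.665%.
Strategy 2 real return: 1.0262/1.084 − 1 = -5.332%.
Difference: -1.665 − (-5.332) = 3.667 pp.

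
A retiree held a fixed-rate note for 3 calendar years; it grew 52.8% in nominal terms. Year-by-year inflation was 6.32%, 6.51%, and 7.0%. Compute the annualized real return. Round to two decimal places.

Cumulative inflation factor: 1.0632 × 1.0651 × 1.070 ≈ 1.21168.
Nominal growth factor: 1.52800. Real growth factor = 1.52800 / 1.21168 ≈ 1.26106.
Annualized: 1.26106^(1/3) − 1 ≈ 0.08038.

8.04%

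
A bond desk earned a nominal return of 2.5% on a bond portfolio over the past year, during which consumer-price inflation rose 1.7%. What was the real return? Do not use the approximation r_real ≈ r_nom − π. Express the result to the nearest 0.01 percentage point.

0.79%

Real return via the Fisher equation: (1 + 2.5%)/(1 + 1.7%) − 1 = 1.025/1.017 − 1 ≈ 0.00787.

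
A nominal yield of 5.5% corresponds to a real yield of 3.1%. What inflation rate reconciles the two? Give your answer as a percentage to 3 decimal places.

2.328%

From (1+r_nom) = (1+r_real)(1+π), we get 1+π = (1 + 5.5%)/(1 + 3.1%) = 1.055/1.031 ≈ 1.02328.
So π ≈ 2.3278%.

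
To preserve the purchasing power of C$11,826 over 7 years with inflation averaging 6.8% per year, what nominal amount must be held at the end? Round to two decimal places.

C$18,742.89

Cumulative price-level factor: (1+6.8%)^7 ≈ 1.5848886996.
The nominal amount required is C$11,826 scaled up by that factor.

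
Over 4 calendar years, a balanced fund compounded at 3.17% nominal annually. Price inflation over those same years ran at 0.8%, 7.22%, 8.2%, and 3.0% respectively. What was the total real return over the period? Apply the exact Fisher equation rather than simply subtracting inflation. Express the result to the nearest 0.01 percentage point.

Cumulative inflation factor: 1.008 × 1.0722 × 1.082 × 1.030 ≈ 1.20448.
Nominal growth factor: 1.13296. Real growth factor = 1.13296 / 1.20448 ≈ 0.94062.
Total real return ≈ -5.9383%.

-5.94%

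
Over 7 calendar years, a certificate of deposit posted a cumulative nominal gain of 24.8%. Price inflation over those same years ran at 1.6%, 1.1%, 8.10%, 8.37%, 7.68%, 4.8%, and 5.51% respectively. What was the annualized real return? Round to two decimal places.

Cumulative inflation factor: 1.016 × 1.011 × 1.0810 × 1.0837 × 1.0768 × 1.048 × 1.0551 ≈ 1.43275.
Nominal growth factor: 1.24800. Real growth factor = 1.24800 / 1.43275 ≈ 0.87105.
Annualized: 0.87105^(1/7) − 1 ≈ -0.01953.

-1.95%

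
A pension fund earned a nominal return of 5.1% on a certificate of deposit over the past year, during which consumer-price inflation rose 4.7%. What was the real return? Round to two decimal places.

0.38%

Real return via the Fisher equation: (1 + 5.1%)/(1 + 4.7%) − 1 = 1.051/1.047 − 1 ≈ 0.00382.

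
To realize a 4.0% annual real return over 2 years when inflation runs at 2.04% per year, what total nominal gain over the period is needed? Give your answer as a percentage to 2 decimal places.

Required annual nominal rate: (1+4.0%)(1+2.04%) − 1 = 6.1216%.
Cumulative over 2 years: (1 + 0.061216)^2 − 1 ≈ 0.12618.

12.62%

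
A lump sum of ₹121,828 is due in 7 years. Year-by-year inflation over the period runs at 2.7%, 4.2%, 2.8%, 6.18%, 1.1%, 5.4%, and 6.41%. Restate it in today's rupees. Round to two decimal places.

Price-level factor over 7 years: 1.027 × 1.042 × 1.028 × 1.0618 × 1.011 × 1.054 × 1.0641 ≈ 1.3244885489.
Purchasing power today: ₹121,828 divided by that factor.

₹91,981.17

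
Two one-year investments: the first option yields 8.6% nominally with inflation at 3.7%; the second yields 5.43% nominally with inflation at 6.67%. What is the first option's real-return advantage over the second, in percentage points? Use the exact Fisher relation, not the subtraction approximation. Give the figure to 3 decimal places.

The first option real return: 1.086/1.037 − 1 = 4.7252%.
The second real return: 1.0543/1.0667 − 1 = -1.1625%.
Difference: 4.7252 − (-1.1625) = 5.8877 pp.

5.888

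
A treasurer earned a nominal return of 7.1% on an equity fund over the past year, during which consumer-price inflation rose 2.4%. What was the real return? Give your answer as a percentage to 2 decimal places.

Real return via the Fisher equation: (1 + 7.1%)/(1 + 2.4%) − 1 = 1.071/1.024 − 1 ≈ 0.04590.

4.59%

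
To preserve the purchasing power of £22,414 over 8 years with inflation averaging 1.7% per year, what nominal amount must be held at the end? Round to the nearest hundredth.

£25,649.98

Cumulative price-level factor: (1+1.7%)^8 ≈ 1.1443730547.
The nominal amount required is £22,414 scaled up by that factor.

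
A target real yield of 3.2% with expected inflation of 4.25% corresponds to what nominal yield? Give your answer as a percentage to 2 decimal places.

By the Fisher equation, 1 + r_nom = (1 + 3.2%)(1 + 4.25%) = 1.032 × 1.0425 = 1.07586.
So r_nom = 7.586%.

7.59%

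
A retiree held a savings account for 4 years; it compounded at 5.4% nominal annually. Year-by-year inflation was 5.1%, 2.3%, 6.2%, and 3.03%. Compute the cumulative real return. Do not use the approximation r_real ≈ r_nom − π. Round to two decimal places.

Cumulative inflation factor: 1.051 × 1.023 × 1.062 × 1.0303 ≈ 1.17643.
Nominal growth factor: 1.23413. Real growth factor = 1.23413 / 1.17643 ≈ 1.04905.
Total real return ≈ 4.9049%.

4.90%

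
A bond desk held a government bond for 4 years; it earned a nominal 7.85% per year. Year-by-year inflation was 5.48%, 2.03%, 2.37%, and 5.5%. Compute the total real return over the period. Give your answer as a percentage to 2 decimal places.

16.40%

Cumulative inflation factor: 1.0548 × 1.0203 × 1.0237 × 1.055 ≈ 1.16231.
Nominal growth factor: 1.35295. Real growth factor = 1.35295 / 1.16231 ≈ 1.16401.
Total real return ≈ 16.4012%.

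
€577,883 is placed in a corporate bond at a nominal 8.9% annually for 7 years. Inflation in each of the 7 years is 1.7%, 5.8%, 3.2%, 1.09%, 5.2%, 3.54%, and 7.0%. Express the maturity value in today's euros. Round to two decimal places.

€802,292.78

Nominal value at maturity: €577,883 × (1 + 8.9%)^7 ≈ €1,049,627.20.
Price-level factor over 7 years: 1.017 × 1.058 × 1.032 × 1.0109 × 1.052 × 1.0354 × 1.070 ≈ 1.3082844895.
Dividing the nominal maturity value by the price-level factor gives the value in today's money.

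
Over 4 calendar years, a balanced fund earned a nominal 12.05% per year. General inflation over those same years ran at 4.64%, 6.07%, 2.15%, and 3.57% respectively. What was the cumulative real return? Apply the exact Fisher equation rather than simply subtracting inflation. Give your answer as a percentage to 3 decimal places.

Cumulative inflation factor: 1.0464 × 1.0607 × 1.0215 × 1.0357 ≈ 1.17426.
Nominal growth factor: 1.57633. Real growth factor = 1.57633 / 1.17426 ≈ 1.34241.
Total real return ≈ 34.2409%.

34.241%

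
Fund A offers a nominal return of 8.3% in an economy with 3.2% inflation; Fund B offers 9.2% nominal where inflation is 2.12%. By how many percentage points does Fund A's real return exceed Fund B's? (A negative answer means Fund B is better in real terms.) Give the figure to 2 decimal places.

Fund A real return: 1.083/1.032 − 1 = 4.942%.
Fund B real return: 1.092/1.0212 − 1 = 6.933%.
Difference: 4.942 − 6.933 = -1.991 pp.

-1.99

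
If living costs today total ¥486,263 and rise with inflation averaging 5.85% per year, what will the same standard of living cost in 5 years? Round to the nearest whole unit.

¥646,138

Cumulative price-level factor: (1+5.85%)^5 ≈ 1.3287837604.
Multiplying ¥486,263 by the price-level factor gives the future nominal sum.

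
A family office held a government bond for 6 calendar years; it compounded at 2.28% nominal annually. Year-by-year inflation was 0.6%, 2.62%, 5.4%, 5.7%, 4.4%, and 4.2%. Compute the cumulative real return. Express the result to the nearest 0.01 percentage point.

Cumulative inflation factor: 1.006 × 1.0262 × 1.054 × 1.057 × 1.044 × 1.042 ≈ 1.25116.
Nominal growth factor: 1.14484. Real growth factor = 1.14484 / 1.25116 ≈ 0.91502.
Total real return ≈ -8.4980%.

-8.50%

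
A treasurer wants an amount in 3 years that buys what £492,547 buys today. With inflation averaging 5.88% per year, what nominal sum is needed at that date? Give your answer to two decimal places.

Cumulative price-level factor: (1+5.88%)^3 ≈ 1.1869756175.
Multiplying £492,547 by the price-level factor gives the future nominal sum.

£584,641.28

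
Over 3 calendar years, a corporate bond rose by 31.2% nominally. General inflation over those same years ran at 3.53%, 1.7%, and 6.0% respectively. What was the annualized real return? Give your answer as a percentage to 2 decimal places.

Cumulative inflation factor: 1.0353 × 1.017 × 1.060 ≈ 1.11607.
Nominal growth factor: 1.31200. Real growth factor = 1.31200 / 1.11607 ≈ 1.17555.
Annualized: 1.17555^(1/3) − 1 ≈ 0.05539.

5.54%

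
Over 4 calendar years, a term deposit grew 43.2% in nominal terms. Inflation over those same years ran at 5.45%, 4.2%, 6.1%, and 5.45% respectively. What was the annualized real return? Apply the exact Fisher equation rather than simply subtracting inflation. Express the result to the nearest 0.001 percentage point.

3.888%

Cumulative inflation factor: 1.0545 × 1.042 × 1.061 × 1.0545 ≈ 1.22935.
Nominal growth factor: 1.43200. Real growth factor = 1.43200 / 1.22935 ≈ 1.16484.
Annualized: 1.16484^(1/4) − 1 ≈ 0.03888.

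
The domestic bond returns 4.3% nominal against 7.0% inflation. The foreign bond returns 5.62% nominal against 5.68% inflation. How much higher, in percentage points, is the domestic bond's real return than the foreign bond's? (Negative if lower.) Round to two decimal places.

The domestic bond real return: 1.043/1.070 − 1 = -2.523%.
The foreign bond real return: 1.0562/1.0568 − 1 = -0.057%.
Difference: -2.523 − (-0.057) = -2.466 pp.

-2.47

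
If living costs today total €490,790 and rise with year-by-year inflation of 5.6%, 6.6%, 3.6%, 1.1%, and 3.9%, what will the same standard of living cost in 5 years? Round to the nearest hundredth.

€601,233.66

Cumulative price-level factor: 1.056 × 1.066 × 1.036 × 1.011 × 1.039 ≈ 1.2250324176.
The nominal amount required is €490,790 scaled up by that factor.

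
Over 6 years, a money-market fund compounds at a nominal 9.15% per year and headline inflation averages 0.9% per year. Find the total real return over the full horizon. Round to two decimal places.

The annual real rate is (1+9.15%)/(1+0.9%) − 1 = 8.1764%.
Compounded over 6 years: (1 + 0.081764)^6 − 1 ≈ 0.60249.

60.25%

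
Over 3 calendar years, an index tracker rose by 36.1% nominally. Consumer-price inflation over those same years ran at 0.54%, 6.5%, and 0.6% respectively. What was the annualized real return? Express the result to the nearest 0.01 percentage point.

8.11%

Cumulative inflation factor: 1.0054 × 1.065 × 1.006 ≈ 1.07718.
Nominal growth factor: 1.36100. Real growth factor = 1.36100 / 1.07718 ≈ 1.26349.
Annualized: 1.26349^(1/3) − 1 ≈ 0.08108.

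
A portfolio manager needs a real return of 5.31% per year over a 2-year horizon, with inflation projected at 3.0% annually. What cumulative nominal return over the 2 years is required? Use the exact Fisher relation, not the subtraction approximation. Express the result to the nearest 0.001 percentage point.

Required annual nominal rate: (1+5.31%)(1+3.0%) − 1 = 8.4693%.
Cumulative over 2 years: (1 + 0.084693)^2 − 1 ≈ 0.17656.

17.656%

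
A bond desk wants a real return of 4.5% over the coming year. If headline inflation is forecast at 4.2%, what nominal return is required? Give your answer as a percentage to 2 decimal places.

8.89%

By the Fisher equation, 1 + r_nom = (1 + 4.5%)(1 + 4.2%) = 1.045 × 1.042 = 1.08889.
So r_nom = 8.889%.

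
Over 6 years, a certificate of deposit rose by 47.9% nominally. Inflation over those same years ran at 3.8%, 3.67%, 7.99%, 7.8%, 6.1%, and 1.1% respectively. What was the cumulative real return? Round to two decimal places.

Cumulative inflation factor: 1.038 × 1.0367 × 1.0799 × 1.078 × 1.061 × 1.011 ≈ 1.34375.
Nominal growth factor: 1.47900. Real growth factor = 1.47900 / 1.34375 ≈ 1.10065.
Total real return ≈ 10.0649%.

10.06%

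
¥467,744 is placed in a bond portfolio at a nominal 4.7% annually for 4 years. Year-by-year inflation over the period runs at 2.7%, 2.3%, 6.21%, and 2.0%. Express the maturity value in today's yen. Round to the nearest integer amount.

Nominal value at maturity: ¥467,744 × (1 + 4.7%)^4 ≈ ¥562,076.
Price-level factor over 4 years: 1.027 × 1.023 × 1.0621 × 1.020 ≈ 1.1381818554.
The maturity value deflated by that factor is the answer in today's purchasing power.

¥493,837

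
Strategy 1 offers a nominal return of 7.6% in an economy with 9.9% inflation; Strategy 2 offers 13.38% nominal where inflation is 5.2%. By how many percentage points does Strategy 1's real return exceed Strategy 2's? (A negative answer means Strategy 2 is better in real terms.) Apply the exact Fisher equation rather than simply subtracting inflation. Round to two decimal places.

Strategy 1 real return: 1.076/1.099 − 1 = -2.093%.
Strategy 2 real return: 1.1338/1.052 − 1 = 7.776%.
Difference: -2.093 − 7.776 = -9.869 pp.

-9.87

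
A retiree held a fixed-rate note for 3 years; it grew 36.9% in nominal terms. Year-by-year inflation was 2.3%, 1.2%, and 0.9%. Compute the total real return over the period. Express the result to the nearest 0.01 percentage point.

31.06%

Cumulative inflation factor: 1.023 × 1.012 × 1.009 ≈ 1.04459.
Nominal growth factor: 1.36900. Real growth factor = 1.36900 / 1.04459 ≈ 1.31056.
Total real return ≈ 31.0558%.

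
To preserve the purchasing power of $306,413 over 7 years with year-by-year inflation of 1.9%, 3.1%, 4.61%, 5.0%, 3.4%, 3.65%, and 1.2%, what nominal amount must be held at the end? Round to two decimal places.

$383,506.65

Cumulative price-level factor: 1.019 × 1.031 × 1.0461 × 1.050 × 1.034 × 1.0365 × 1.012 ≈ 1.2516004429.
The nominal amount required is $306,413 scaled up by that factor.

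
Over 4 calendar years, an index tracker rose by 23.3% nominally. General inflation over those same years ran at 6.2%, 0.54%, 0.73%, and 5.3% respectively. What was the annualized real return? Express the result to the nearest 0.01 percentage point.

2.15%

Cumulative inflation factor: 1.062 × 1.0054 × 1.0073 × 1.053 ≈ 1.13253.
Nominal growth factor: 1.23300. Real growth factor = 1.23300 / 1.13253 ≈ 1.08871.
Annualized: 1.08871^(1/4) − 1 ≈ 0.02148.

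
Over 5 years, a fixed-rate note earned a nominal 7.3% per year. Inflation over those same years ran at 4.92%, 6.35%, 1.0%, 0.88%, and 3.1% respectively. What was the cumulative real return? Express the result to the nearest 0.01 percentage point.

Cumulative inflation factor: 1.0492 × 1.0635 × 1.010 × 1.0088 × 1.031 ≈ 1.17214.
Nominal growth factor: 1.42232. Real growth factor = 1.42232 / 1.17214 ≈ 1.21344.
Total real return ≈ 21.3438%.

21.34%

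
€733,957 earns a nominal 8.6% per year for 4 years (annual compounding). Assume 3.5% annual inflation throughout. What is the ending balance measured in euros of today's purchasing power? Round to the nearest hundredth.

€889,669.12

Nominal value at maturity: €733,957 × (1 + 8.6%)^4 ≈ €1,020,915.78.
Price-level factor over 4 years: (1 + 3.5%)^4 ≈ 1.1475230006.
Dividing the nominal maturity value by the price-level factor gives the value in today's money.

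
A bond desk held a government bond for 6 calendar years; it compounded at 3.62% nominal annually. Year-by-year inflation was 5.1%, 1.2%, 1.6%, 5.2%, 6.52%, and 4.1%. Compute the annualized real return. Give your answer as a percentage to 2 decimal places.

Cumulative inflation factor: 1.051 × 1.012 × 1.016 × 1.052 × 1.0652 × 1.041 ≈ 1.26059.
Nominal growth factor: 1.23783. Real growth factor = 1.23783 / 1.26059 ≈ 0.98194.
Annualized: 0.98194^(1/6) − 1 ≈ -0.00303.

-0.30%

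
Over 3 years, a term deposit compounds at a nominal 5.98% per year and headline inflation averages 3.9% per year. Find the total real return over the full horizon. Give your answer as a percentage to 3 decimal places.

The annual real rate is (1+5.98%)/(1+3.9%) − 1 = 2.0019%.
Compounded over 3 years: (1 + 0.020019)^3 − 1 ≈ 0.06127.

6.127%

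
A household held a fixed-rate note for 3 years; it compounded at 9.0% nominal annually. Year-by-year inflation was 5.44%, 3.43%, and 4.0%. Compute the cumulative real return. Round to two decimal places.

14.18%

Cumulative inflation factor: 1.0544 × 1.0343 × 1.040 ≈ 1.13419.
Nominal growth factor: 1.29503. Real growth factor = 1.29503 / 1.13419 ≈ 1.14181.
Total real return ≈ 14.1811%.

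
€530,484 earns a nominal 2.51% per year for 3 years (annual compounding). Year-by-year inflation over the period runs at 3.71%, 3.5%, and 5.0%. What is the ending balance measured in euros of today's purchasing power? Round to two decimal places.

Nominal value at maturity: €530,484 × (1 + 2.51%)^3 ≈ €571,440.46.
Price-level factor over 3 years: 1.0371 × 1.035 × 1.050 = 1.127068425.
The maturity value deflated by that factor is the answer in today's purchasing power.

€507,014.88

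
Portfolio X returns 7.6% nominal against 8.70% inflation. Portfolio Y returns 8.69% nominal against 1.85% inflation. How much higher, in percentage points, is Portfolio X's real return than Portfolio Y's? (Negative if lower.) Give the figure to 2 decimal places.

Portfolio X real return: 1.076/1.0870 − 1 = -1.012%.
Portfolio Y real return: 1.0869/1.0185 − 1 = 6.716%.
Difference: -1.012 − 6.716 = -7.728 pp.

-7.73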